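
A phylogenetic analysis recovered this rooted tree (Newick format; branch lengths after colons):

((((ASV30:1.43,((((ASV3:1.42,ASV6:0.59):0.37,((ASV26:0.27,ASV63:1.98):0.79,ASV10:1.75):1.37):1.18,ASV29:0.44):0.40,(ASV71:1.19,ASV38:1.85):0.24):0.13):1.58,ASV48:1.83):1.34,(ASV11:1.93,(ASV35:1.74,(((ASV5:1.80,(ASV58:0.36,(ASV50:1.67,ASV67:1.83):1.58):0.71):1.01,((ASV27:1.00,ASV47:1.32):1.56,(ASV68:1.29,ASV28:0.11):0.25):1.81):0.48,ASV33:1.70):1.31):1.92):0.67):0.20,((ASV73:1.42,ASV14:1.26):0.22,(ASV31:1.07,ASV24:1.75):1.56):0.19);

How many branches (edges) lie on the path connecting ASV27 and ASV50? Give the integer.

The MRCA of ASV27 and ASV50 is the node subtending ((ASV5,(ASV58,(ASV50,ASV67))),((ASV27,ASV47),(ASV68,ASV28))).
From ASV27 up to that node: 3 branches. From ASV50 up to the same node: 4 branches. Total: 3 + 4 = 7.

7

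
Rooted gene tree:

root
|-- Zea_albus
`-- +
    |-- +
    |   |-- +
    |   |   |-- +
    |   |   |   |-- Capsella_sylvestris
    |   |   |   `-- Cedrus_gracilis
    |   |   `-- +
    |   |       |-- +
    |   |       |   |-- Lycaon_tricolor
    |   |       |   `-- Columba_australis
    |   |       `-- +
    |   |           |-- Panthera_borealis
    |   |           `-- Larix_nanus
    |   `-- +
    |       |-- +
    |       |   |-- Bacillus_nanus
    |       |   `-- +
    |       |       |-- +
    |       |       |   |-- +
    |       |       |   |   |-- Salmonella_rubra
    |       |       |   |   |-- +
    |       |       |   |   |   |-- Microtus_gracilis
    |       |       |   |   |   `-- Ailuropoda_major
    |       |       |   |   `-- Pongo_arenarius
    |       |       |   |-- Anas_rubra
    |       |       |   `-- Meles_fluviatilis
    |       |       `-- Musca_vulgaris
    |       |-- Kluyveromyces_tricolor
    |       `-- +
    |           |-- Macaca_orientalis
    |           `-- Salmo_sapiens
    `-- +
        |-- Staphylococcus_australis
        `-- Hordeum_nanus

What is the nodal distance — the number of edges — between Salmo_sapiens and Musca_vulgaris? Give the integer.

The MRCA of Salmo_sapiens and Musca_vulgaris is the node subtending ((Bacillus_nanus,(((Salmonella_rubra,(Microtus_gracilis,Ailuropoda_major),Pongo_arenarius),Anas_rubra,Meles_fluviatilis),Musca_vulgaris)),Kluyveromyces_tricolor,(Macaca_orientalis,Salmo_sapiens)).
From Salmo_sapiens up to that node: 2 branches. From Musca_vulgaris up to the same node: 3 branches. Total: 2 + 3 = 5.

5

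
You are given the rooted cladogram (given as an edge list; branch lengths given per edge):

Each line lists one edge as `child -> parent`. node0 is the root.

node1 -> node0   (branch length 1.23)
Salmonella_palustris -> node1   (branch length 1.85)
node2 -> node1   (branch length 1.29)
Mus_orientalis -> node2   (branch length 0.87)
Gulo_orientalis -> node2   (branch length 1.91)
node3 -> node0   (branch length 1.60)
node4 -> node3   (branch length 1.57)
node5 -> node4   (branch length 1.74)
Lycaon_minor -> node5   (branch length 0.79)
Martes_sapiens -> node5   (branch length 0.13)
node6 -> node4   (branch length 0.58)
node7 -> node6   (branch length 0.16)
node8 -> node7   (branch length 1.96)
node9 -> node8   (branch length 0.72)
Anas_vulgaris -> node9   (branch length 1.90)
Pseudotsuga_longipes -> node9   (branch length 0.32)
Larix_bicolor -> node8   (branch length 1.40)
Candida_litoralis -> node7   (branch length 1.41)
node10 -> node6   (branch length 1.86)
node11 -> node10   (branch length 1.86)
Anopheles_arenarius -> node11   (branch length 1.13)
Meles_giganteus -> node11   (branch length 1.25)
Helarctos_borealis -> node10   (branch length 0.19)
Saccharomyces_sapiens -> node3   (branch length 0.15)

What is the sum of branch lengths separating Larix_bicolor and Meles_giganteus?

8.49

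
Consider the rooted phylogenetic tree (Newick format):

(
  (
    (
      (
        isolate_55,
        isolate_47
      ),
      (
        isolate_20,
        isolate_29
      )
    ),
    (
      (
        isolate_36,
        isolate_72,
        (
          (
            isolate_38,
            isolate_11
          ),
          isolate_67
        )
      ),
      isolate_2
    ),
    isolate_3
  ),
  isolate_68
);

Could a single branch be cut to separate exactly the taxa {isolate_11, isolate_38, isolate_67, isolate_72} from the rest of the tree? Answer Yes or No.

No

The MRCA of the listed taxa subtends (isolate_36,isolate_72,((isolate_38,isolate_11),isolate_67)).
That clade also contains isolate_36, which is not in the proposed group, so the group is not monophyletic.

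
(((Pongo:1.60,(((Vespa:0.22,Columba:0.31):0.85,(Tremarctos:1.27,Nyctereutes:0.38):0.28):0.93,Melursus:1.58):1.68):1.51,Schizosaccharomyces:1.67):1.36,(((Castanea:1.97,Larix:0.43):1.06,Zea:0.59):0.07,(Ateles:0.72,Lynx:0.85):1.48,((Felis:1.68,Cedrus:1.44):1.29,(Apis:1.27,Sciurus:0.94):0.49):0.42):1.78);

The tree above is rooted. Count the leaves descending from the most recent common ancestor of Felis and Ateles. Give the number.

9

The MRCA of Felis and Ateles is the node subtending (((Castanea,Larix),Zea),(Ateles,Lynx),((Felis,Cedrus),(Apis,Sciurus))).
That clade contains 9 terminal taxa: Apis, Ateles, Castanea, Cedrus, Felis, Larix, Lynx, Sciurus, Zea.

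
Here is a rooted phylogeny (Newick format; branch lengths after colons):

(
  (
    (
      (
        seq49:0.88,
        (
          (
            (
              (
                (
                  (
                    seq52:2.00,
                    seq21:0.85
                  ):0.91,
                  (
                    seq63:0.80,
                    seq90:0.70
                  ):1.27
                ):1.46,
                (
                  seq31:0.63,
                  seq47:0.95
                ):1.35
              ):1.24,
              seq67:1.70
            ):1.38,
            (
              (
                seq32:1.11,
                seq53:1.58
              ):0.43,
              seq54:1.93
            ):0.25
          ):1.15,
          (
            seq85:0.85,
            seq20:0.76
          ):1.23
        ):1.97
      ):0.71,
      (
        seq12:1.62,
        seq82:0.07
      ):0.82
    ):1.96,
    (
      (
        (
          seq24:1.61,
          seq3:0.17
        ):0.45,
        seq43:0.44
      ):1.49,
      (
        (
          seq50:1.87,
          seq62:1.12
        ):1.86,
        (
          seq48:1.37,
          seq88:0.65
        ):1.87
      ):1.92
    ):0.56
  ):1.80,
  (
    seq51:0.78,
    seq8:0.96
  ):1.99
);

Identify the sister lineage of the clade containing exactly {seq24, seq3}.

The clade containing exactly {seq24, seq3} attaches to the tree at the node subtending ((seq24,seq3),seq43).
The other lineage descending from that same node — the sister group — is the single tip seq43.

seq43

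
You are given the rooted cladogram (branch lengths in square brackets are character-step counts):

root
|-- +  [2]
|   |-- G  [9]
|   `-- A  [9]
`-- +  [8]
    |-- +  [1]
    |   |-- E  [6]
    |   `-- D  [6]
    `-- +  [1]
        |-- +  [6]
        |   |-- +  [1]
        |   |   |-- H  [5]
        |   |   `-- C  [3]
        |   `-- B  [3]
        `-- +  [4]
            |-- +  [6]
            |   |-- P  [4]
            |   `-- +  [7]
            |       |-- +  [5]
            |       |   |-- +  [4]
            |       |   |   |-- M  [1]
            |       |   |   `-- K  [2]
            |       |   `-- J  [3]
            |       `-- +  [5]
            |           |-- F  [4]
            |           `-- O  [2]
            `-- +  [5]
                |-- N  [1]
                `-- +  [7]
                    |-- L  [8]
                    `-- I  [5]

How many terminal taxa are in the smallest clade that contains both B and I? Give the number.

The MRCA of B and I is the node subtending (((H,C),B),((P,(((M,K),J),(F,O))),(N,(L,I)))).
That clade contains 12 terminal taxa: B, C, F, H, I, J, K, L, M, N, O, P.

12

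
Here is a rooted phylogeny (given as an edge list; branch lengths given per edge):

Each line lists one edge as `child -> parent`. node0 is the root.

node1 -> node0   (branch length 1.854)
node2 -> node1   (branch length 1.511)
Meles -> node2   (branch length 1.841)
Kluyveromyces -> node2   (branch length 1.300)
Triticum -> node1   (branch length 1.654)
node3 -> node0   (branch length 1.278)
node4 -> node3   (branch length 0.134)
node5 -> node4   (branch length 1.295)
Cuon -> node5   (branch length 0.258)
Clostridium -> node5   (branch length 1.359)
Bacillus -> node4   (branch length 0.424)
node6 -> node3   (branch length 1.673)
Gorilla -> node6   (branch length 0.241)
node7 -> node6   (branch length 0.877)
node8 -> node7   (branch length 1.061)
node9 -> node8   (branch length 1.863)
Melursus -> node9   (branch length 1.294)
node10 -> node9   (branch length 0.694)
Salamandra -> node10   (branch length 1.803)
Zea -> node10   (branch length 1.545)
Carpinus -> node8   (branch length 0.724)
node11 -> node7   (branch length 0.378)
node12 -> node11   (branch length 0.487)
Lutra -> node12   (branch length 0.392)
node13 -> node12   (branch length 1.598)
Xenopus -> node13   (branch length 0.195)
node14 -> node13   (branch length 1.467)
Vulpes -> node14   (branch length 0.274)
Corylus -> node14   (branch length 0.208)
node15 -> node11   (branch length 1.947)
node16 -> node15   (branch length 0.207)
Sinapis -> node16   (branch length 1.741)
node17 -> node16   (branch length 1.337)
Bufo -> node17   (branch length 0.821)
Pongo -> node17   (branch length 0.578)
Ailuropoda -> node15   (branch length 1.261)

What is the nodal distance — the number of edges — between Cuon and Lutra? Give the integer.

8

The MRCA of Cuon and Lutra is the node subtending (((Cuon,Clostridium),Bacillus),(Gorilla,(((Melursus,(Salamandra,Zea)),Carpinus),((Lutra,(Xenopus,(Vulpes,Corylus))),((Sinapis,(Bufo,Pongo)),Ailuropoda))))).
From Cuon up to that node: 3 branches. From Lutra up to the same node: 5 branches. Total: 3 + 5 = 8.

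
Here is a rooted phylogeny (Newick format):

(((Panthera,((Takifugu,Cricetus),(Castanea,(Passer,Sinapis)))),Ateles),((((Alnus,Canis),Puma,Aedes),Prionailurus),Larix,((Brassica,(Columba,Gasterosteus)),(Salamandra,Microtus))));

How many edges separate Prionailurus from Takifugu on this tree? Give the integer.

The MRCA of Prionailurus and Takifugu is the root of the tree.
From Prionailurus up to that node: 3 branches. From Takifugu up to the same node: 5 branches. Total: 3 + 5 = 8.

8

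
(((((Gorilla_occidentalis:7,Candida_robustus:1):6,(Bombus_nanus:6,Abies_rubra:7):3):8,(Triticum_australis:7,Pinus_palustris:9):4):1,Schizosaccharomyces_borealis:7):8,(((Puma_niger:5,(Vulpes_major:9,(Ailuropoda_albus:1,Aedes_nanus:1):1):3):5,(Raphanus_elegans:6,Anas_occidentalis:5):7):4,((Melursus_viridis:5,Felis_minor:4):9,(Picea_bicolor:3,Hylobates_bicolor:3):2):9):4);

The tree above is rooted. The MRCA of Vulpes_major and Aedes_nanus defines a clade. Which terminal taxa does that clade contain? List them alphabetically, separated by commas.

Aedes_nanus, Ailuropoda_albus, Vulpes_major

Tracing Vulpes_major: it sits inside (Vulpes_major,(Ailuropoda_albus,Aedes_nanus)).
Tracing Aedes_nanus: it sits inside (Ailuropoda_albus,Aedes_nanus).
The smallest clade enclosing both is (Vulpes_major,(Ailuropoda_albus,Aedes_nanus)); the answer is its 3 terminal taxa in alphabetical order.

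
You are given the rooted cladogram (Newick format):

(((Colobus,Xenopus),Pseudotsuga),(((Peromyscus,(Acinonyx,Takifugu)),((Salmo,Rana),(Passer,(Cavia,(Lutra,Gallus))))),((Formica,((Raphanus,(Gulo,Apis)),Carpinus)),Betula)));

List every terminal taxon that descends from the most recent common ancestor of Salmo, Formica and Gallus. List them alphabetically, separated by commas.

Acinonyx, Apis, Betula, Carpinus, Cavia, Formica, Gallus, Gulo, Lutra, Passer, Peromyscus, Rana, Raphanus, Salmo, Takifugu

Tracing Salmo: it sits inside (Salmo,Rana).
Tracing Formica: it sits inside (Formica,((Raphanus,(Gulo,Apis)),Carpinus)).
Tracing Gallus: it sits inside (Lutra,Gallus).
The smallest clade enclosing all 3 is (((Peromyscus,(Acinonyx,Takifugu)),((Salmo,Rana),(Passer,(Cavia,(Lutra,Gallus))))),((Formica,((Raphanus,(Gulo,Apis)),Carpinus)),Betula)); the answer is its 15 terminal taxa in alphabetical order.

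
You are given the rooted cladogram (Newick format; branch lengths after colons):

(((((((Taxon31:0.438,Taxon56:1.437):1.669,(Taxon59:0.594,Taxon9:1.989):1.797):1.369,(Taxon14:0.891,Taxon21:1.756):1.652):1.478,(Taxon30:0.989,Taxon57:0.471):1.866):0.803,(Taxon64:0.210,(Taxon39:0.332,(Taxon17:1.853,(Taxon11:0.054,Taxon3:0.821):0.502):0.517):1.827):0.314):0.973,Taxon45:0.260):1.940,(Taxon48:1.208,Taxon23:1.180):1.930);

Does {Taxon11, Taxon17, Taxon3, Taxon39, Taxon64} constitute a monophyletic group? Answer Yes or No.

The most recent common ancestor of these taxa subtends (Taxon64,(Taxon39,(Taxon17,(Taxon11,Taxon3)))).
That clade has exactly 5 tips — every listed taxon and nothing else — so the group is monophyletic.

Yes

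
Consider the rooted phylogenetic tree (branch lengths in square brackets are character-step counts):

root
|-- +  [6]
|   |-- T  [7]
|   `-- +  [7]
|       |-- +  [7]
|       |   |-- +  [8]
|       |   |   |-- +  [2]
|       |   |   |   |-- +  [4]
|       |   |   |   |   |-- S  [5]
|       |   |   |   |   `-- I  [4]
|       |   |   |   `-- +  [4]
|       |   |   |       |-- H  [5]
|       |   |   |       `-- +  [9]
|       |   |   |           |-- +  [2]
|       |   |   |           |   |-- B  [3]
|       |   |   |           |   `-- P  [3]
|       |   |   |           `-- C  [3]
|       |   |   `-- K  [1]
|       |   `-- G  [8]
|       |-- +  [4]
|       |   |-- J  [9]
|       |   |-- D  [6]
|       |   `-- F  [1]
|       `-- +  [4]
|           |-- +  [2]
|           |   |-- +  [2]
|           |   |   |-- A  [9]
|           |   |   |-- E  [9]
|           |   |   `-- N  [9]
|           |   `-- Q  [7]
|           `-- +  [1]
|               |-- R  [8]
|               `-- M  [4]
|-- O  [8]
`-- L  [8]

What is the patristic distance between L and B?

56

The path runs L → … → MRCA → … → B; the MRCA is the root of the tree.
Branch lengths along that path: 8 + 6 + 7 + 7 + 8 + 2 + 4 + 9 + 2 + 3 = 56.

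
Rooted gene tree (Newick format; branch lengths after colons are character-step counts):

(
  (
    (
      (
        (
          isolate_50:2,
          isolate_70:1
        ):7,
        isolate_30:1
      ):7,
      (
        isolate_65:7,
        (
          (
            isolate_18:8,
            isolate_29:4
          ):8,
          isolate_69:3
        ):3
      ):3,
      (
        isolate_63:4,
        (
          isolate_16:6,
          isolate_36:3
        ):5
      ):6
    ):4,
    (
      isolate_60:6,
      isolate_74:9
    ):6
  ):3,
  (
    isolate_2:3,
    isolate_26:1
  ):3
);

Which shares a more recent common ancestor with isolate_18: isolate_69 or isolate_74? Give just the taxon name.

isolate_69

The MRCA of isolate_18 and isolate_69 subtends ((isolate_18,isolate_29),isolate_69) (3 taxa).
The MRCA of isolate_18 and isolate_74 subtends ((((isolate_50,isolate_70),isolate_30),(isolate_65,((isolate_18,isolate_29),isolate_69)),(isolate_63,(isolate_16,isolate_36))),(isolate_60,isolate_74)) (12 taxa).
The first is nested inside the second, so isolate_18 shares a more recent common ancestor with isolate_69.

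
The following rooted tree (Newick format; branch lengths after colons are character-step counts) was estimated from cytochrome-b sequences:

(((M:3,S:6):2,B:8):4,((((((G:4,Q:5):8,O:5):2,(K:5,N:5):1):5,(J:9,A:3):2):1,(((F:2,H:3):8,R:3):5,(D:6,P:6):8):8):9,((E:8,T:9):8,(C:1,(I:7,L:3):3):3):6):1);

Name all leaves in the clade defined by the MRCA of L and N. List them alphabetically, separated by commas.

Tracing L: it sits inside (I,L).
Tracing N: it sits inside (K,N).
The smallest clade enclosing both is ((((((G,Q),O),(K,N)),(J,A)),(((F,H),R),(D,P))),((E,T),(C,(I,L)))); the answer is its 17 terminal taxa in alphabetical order.

A, C, D, E, F, G, H, I, J, K, L, N, O, P, Q, R, T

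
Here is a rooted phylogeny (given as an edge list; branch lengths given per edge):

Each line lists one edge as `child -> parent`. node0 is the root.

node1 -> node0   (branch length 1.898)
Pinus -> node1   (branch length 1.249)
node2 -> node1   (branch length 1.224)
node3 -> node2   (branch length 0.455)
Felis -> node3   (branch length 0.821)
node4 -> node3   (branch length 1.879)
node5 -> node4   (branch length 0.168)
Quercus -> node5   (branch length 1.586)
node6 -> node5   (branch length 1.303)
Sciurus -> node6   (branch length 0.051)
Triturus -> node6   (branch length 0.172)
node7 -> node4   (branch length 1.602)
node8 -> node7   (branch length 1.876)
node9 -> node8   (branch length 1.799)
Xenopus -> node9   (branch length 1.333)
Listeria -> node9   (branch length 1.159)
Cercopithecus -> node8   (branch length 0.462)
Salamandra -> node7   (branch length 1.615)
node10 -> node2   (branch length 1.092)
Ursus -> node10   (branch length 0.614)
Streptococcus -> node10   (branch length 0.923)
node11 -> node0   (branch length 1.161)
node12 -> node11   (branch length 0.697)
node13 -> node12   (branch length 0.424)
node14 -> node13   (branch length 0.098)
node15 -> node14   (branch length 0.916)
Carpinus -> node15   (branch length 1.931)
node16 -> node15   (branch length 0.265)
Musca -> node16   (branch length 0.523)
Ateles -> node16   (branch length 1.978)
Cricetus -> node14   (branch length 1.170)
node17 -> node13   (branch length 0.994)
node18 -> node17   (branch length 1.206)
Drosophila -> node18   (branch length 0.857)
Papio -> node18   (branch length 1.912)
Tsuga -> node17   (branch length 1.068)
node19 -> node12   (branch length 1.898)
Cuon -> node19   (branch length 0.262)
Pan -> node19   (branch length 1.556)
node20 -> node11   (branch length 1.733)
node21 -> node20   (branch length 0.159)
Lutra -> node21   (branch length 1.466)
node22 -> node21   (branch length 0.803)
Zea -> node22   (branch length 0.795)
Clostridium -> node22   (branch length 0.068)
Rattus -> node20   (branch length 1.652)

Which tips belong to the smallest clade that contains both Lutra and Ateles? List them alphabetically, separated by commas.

Ateles, Carpinus, Clostridium, Cricetus, Cuon, Drosophila, Lutra, Musca, Pan, Papio, Rattus, Tsuga, Zea

Tracing Lutra: it sits inside (Lutra,(Zea,Clostridium)).
Tracing Ateles: it sits inside (Musca,Ateles).
The smallest clade enclosing both is (((((Carpinus,(Musca,Ateles)),Cricetus),((Drosophila,Papio),Tsuga)),(Cuon,Pan)),((Lutra,(Zea,Clostridium)),Rattus)); the answer is its 13 terminal taxa in alphabetical order.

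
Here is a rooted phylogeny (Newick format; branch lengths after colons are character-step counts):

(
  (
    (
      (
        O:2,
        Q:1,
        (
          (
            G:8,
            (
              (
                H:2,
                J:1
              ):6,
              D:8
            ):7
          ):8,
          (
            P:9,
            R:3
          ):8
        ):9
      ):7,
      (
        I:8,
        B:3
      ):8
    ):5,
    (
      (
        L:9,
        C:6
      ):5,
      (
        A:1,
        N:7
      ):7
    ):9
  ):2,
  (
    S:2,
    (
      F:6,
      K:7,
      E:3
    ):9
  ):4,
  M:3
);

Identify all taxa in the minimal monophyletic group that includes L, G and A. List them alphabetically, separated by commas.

Tracing L: it sits inside (L,C).
Tracing G: it sits inside (G,((H,J),D)).
Tracing A: it sits inside (A,N).
The smallest clade enclosing all 3 is (((O,Q,((G,((H,J),D)),(P,R))),(I,B)),((L,C),(A,N))); the answer is its 14 terminal taxa in alphabetical order.

A, B, C, D, G, H, I, J, L, N, O, P, Q, R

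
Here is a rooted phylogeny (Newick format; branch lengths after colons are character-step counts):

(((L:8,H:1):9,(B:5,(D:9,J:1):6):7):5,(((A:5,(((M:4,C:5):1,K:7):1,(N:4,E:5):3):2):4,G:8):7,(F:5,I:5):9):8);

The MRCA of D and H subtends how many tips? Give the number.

5

The MRCA of D and H is the node subtending ((L,H),(B,(D,J))).
That clade contains 5 terminal taxa: B, D, H, J, L.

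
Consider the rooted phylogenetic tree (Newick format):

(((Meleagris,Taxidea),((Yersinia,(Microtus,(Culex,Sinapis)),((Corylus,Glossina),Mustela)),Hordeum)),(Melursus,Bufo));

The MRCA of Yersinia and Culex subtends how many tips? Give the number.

7

The MRCA of Yersinia and Culex is the node subtending (Yersinia,(Microtus,(Culex,Sinapis)),((Corylus,Glossina),Mustela)).
That clade contains 7 terminal taxa: Corylus, Culex, Glossina, Microtus, Mustela, Sinapis, Yersinia.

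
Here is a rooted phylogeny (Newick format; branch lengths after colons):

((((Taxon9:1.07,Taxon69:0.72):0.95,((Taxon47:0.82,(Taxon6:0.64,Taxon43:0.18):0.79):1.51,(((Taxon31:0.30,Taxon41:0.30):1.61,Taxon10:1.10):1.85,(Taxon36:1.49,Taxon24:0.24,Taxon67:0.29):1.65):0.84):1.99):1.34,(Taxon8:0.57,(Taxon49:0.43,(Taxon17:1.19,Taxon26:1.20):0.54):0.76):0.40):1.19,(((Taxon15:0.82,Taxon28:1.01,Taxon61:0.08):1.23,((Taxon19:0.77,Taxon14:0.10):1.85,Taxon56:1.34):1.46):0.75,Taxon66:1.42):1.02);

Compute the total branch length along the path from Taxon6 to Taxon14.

12.64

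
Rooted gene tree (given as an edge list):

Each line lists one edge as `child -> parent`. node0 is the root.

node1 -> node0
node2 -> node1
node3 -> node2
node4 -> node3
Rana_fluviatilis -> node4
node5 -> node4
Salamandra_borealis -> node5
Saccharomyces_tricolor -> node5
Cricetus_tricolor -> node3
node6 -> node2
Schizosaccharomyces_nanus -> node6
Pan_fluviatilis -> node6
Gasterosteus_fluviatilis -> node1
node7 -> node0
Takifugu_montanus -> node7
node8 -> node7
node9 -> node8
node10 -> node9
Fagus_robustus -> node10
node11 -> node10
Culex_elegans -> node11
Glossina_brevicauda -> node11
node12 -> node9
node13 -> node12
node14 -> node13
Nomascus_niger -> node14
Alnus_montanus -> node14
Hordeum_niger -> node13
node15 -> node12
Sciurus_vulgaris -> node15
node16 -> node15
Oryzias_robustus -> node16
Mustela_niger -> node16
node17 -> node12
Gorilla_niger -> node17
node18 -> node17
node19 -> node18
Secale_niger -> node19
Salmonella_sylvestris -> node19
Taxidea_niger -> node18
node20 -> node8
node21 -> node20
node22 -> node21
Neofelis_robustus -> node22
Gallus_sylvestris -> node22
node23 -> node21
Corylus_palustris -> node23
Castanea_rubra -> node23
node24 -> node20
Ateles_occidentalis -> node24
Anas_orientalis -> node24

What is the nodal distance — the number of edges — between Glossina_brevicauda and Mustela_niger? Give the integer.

The MRCA of Glossina_brevicauda and Mustela_niger is the node subtending ((Fagus_robustus,(Culex_elegans,Glossina_brevicauda)),(((Nomascus_niger,Alnus_montanus),Hordeum_niger),(Sciurus_vulgaris,(Oryzias_robustus,Mustela_niger)),(Gorilla_niger,((Secale_niger,Salmonella_sylvestris),Taxidea_niger)))).
From Glossina_brevicauda up to that node: 3 branches. From Mustela_niger up to the same node: 4 branches. Total: 3 + 4 = 7.

7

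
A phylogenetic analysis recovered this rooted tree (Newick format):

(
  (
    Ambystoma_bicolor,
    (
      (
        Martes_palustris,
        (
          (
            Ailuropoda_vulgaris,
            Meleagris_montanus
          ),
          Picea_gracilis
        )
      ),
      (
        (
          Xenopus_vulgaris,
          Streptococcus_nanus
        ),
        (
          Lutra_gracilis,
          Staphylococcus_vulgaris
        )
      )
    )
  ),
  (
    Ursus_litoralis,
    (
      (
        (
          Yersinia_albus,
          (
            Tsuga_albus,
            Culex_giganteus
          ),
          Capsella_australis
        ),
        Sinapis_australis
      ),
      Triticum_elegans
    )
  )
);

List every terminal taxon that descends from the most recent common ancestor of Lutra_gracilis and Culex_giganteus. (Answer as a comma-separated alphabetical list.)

Tracing Lutra_gracilis: it sits inside (Lutra_gracilis,Staphylococcus_vulgaris).
Tracing Culex_giganteus: it sits inside (Tsuga_albus,Culex_giganteus).
The smallest clade enclosing both is the whole tree (their MRCA is the root), so the answer is all 16 tips in alphabetical order.

Ailuropoda_vulgaris, Ambystoma_bicolor, Capsella_australis, Culex_giganteus, Lutra_gracilis, Martes_palustris, Meleagris_montanus, Picea_gracilis, Sinapis_australis, Staphylococcus_vulgaris, Streptococcus_nanus, Triticum_elegans, Tsuga_albus, Ursus_litoralis, Xenopus_vulgaris, Yersinia_albus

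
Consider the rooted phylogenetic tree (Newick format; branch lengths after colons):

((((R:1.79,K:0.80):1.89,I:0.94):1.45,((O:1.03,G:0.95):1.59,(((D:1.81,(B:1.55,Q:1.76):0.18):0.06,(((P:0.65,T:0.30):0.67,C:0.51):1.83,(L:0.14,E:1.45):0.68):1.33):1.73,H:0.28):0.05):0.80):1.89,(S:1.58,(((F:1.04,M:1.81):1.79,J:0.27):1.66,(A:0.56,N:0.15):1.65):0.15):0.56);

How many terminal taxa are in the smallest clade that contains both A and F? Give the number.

5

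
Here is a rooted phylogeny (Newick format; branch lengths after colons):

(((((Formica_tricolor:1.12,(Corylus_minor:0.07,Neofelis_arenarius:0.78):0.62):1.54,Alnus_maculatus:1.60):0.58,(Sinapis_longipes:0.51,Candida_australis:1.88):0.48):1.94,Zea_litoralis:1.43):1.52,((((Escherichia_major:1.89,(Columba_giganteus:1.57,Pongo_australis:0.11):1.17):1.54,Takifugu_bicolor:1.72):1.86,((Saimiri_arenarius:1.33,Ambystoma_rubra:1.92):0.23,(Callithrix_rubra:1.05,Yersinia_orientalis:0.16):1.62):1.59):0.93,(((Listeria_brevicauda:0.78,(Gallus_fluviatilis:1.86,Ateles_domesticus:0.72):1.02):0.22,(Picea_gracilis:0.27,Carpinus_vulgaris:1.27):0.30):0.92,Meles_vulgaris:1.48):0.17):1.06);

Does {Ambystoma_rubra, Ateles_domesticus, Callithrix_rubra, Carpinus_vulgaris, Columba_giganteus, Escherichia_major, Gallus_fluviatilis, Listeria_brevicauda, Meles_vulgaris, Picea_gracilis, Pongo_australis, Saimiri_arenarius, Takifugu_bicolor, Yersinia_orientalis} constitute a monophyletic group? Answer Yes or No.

The most recent common ancestor of these taxa subtends ((((Escherichia_major,(Columba_giganteus,Pongo_australis)),Takifugu_bicolor),((Saimiri_arenarius,Ambystoma_rubra),(Callithrix_rubra,Yersinia_orientalis))),(((Listeria_brevicauda,(Gallus_fluviatilis,Ateles_domesticus)),(Picea_gracilis,Carpinus_vulgaris)),Meles_vulgaris)).
That clade has exactly 14 tips — every listed taxon and nothing else — so the group is monophyletic.

Yes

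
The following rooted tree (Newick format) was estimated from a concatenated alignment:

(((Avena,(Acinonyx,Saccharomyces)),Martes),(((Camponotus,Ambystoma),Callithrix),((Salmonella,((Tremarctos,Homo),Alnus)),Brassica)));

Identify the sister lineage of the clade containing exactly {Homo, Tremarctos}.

Alnus

The clade containing exactly {Homo, Tremarctos} attaches to the tree at the node subtending ((Tremarctos,Homo),Alnus).
The other lineage descending from that same node — the sister group — is the single tip Alnus.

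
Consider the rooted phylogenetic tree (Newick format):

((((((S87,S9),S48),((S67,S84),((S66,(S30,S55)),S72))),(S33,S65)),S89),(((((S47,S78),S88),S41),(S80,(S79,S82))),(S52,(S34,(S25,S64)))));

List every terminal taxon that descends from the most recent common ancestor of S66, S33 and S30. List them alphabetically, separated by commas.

S30, S33, S48, S55, S65, S66, S67, S72, S84, S87, S9

Tracing S66: it sits inside (S66,(S30,S55)).
Tracing S33: it sits inside (S33,S65).
Tracing S30: it sits inside (S30,S55).
The smallest clade enclosing all 3 is ((((S87,S9),S48),((S67,S84),((S66,(S30,S55)),S72))),(S33,S65)); the answer is its 11 terminal taxa in alphabetical order.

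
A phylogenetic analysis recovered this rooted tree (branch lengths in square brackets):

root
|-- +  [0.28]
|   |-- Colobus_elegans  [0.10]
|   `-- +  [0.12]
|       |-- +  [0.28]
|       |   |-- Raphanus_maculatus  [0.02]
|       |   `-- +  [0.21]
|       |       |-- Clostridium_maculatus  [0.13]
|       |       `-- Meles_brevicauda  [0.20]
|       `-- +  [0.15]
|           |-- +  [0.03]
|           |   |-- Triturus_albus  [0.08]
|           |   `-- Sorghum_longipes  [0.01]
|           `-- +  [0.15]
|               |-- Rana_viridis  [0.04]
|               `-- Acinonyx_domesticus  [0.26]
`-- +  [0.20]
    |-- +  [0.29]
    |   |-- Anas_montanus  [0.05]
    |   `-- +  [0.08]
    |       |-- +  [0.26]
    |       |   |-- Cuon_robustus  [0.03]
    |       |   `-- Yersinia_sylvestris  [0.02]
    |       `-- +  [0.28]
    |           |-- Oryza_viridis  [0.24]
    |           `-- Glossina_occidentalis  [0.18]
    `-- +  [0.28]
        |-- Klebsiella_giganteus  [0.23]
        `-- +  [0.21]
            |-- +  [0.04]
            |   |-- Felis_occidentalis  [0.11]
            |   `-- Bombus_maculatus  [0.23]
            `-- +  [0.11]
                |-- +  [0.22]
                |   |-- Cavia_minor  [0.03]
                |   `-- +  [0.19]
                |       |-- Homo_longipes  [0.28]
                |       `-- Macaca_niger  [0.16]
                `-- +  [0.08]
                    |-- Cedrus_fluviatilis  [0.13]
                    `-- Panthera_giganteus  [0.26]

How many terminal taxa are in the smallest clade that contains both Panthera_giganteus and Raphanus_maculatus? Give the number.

21

The MRCA of Panthera_giganteus and Raphanus_maculatus is the root, so the clade is the entire tree.
That clade contains 21 terminal taxa: Acinonyx_domesticus, Anas_montanus, Bombus_maculatus, Cavia_minor, Cedrus_fluviatilis, Clostridium_maculatus, Colobus_elegans, Cuon_robustus, Felis_occidentalis, Glossina_occidentalis, Homo_longipes, Klebsiella_giganteus, Macaca_niger, Meles_brevicauda, Oryza_viridis, Panthera_giganteus, Rana_viridis, Raphanus_maculatus, Sorghum_longipes, Triturus_albus, Yersinia_sylvestris.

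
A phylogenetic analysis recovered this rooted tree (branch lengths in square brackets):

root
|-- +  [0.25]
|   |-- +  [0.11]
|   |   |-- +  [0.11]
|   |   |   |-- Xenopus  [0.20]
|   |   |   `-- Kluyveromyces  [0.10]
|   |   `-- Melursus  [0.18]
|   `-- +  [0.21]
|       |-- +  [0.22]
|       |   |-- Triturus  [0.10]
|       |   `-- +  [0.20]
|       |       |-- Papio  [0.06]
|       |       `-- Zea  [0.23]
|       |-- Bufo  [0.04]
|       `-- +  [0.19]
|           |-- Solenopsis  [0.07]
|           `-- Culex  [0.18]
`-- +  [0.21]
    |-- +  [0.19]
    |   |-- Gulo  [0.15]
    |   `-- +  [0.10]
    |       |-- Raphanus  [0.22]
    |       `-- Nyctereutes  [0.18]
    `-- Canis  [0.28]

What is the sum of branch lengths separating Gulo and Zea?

1.66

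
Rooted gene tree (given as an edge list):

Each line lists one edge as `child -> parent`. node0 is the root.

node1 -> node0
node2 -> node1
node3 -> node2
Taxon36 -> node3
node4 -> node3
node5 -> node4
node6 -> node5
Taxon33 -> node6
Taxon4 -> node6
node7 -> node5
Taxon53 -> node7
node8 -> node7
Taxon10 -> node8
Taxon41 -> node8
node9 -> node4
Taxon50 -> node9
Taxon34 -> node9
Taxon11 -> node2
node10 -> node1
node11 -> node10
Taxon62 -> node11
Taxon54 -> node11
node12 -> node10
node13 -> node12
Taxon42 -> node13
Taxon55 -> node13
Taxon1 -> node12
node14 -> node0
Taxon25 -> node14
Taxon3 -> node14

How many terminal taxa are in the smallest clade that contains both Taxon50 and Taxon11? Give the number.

9

The MRCA of Taxon50 and Taxon11 is the node subtending ((Taxon36,(((Taxon33,Taxon4),(Taxon53,(Taxon10,Taxon41))),(Taxon50,Taxon34))),Taxon11).
That clade contains 9 terminal taxa: Taxon10, Taxon11, Taxon33, Taxon34, Taxon36, Taxon4, Taxon41, Taxon50, Taxon53.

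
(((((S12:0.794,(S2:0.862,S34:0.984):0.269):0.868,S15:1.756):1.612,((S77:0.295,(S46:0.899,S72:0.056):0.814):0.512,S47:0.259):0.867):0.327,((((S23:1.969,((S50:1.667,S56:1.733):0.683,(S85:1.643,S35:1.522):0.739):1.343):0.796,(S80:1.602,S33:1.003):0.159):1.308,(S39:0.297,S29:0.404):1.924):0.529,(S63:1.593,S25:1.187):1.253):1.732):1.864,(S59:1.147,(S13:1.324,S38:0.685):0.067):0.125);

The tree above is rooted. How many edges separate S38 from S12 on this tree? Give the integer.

The MRCA of S38 and S12 is the root of the tree.
From S38 up to that node: 3 branches. From S12 up to the same node: 5 branches. Total: 3 + 5 = 8.

8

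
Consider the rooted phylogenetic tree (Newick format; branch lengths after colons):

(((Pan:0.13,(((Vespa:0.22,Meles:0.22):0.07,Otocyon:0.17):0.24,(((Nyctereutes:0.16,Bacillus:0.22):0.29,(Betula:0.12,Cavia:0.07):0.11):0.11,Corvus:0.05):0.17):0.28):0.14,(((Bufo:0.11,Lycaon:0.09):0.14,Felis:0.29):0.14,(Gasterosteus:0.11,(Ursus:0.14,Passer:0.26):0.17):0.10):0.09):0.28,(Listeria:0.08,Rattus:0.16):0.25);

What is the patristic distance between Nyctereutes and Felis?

The path runs Nyctereutes → … → MRCA → … → Felis; the MRCA is the node subtending ((Pan,(((Vespa,Meles),Otocyon),(((Nyctereutes,Bacillus),(Betula,Cavia)),Corvus))),(((Bufo,Lycaon),Felis),(Gasterosteus,(Ursus,Passer)))).
Branch lengths along that path: 0.16 + 0.29 + 0.11 + 0.17 + 0.28 + 0.14 + 0.09 + 0.14 + 0.29 = 1.67.

1.67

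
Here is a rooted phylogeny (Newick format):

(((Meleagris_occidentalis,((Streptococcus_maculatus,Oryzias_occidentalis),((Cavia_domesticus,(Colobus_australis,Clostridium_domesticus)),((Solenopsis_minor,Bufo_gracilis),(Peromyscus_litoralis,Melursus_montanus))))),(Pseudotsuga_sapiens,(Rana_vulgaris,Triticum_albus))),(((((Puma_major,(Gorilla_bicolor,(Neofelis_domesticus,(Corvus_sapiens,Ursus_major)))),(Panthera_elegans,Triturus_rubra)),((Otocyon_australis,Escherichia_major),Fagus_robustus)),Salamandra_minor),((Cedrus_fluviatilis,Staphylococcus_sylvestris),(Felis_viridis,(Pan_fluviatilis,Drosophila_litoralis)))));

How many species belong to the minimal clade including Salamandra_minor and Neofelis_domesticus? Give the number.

The MRCA of Salamandra_minor and Neofelis_domesticus is the node subtending ((((Puma_major,(Gorilla_bicolor,(Neofelis_domesticus,(Corvus_sapiens,Ursus_major)))),(Panthera_elegans,Triturus_rubra)),((Otocyon_australis,Escherichia_major),Fagus_robustus)),Salamandra_minor).
That clade contains 11 terminal taxa: Corvus_sapiens, Escherichia_major, Fagus_robustus, Gorilla_bicolor, Neofelis_domesticus, Otocyon_australis, Panthera_elegans, Puma_major, Salamandra_minor, Triturus_rubra, Ursus_major.

11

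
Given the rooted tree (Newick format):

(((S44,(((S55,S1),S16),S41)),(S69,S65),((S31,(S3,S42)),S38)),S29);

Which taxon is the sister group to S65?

S69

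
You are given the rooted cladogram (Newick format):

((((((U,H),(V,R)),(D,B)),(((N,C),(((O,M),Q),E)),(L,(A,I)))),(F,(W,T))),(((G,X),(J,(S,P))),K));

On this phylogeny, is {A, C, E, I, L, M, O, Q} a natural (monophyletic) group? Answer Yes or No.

No

The MRCA of the listed taxa subtends (((N,C),(((O,M),Q),E)),(L,(A,I))).
That clade also contains N, which is not in the proposed group, so the group is not monophyletic.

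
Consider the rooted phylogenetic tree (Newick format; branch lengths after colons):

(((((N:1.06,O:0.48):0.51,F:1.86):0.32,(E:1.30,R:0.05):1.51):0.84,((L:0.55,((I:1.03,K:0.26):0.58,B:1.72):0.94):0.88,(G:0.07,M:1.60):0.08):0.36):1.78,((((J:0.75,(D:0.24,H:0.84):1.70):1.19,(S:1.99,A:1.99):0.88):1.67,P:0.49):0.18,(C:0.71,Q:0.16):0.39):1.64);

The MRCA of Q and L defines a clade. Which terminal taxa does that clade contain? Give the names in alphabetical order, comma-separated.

A, B, C, D, E, F, G, H, I, J, K, L, M, N, O, P, Q, R, S

Tracing Q: it sits inside (C,Q).
Tracing L: it sits inside (L,((I,K),B)).
The smallest clade enclosing both is the whole tree (their MRCA is the root), so the answer is all 19 tips in alphabetical order.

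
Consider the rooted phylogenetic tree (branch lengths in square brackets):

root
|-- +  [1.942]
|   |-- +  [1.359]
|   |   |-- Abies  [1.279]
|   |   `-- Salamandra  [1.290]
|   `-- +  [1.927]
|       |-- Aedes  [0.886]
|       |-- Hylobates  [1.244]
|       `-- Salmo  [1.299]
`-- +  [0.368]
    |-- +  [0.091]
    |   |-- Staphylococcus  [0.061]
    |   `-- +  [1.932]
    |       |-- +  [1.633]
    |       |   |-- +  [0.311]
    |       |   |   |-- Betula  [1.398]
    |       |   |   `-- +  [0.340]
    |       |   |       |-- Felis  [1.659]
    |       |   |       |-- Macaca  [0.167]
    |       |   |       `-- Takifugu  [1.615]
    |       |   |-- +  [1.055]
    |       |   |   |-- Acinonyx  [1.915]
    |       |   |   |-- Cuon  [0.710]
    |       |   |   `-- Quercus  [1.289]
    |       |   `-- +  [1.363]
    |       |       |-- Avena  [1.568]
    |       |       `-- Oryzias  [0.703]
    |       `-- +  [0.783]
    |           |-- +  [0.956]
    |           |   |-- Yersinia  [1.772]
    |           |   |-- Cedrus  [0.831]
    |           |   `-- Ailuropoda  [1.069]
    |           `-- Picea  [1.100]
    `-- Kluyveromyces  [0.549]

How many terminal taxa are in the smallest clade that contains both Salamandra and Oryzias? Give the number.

20

The MRCA of Salamandra and Oryzias is the root, so the clade is the entire tree.
That clade contains 20 terminal taxa: Abies, Acinonyx, Aedes, Ailuropoda, Avena, Betula, Cedrus, Cuon, Felis, Hylobates, Kluyveromyces, Macaca, Oryzias, Picea, Quercus, Salamandra, Salmo, Staphylococcus, Takifugu, Yersinia.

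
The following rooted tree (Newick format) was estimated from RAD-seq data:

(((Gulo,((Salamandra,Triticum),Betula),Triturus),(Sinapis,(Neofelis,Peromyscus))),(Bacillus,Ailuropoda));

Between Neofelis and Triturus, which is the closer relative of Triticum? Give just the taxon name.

The MRCA of Triticum and Triturus subtends (Gulo,((Salamandra,Triticum),Betula),Triturus) (5 taxa).
The MRCA of Triticum and Neofelis subtends ((Gulo,((Salamandra,Triticum),Betula),Triturus),(Sinapis,(Neofelis,Peromyscus))) (8 taxa).
The first is nested inside the second, so Triticum shares a more recent common ancestor with Triturus.

Triturus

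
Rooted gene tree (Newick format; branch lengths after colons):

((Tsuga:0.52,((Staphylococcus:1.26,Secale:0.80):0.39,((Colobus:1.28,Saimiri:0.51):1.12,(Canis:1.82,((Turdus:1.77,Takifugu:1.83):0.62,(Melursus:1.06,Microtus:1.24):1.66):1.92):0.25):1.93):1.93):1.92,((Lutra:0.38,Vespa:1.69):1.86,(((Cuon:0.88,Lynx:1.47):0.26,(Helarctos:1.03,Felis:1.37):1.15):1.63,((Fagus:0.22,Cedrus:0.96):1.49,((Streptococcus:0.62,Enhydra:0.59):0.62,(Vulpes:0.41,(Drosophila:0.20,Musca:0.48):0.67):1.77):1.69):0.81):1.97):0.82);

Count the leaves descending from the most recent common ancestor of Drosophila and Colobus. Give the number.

23

The MRCA of Drosophila and Colobus is the root, so the clade is the entire tree.
That clade contains 23 terminal taxa: Canis, Cedrus, Colobus, Cuon, Drosophila, Enhydra, Fagus, Felis, Helarctos, Lutra, Lynx, Melursus, Microtus, Musca, Saimiri, Secale, Staphylococcus, Streptococcus, Takifugu, Tsuga, Turdus, Vespa, Vulpes.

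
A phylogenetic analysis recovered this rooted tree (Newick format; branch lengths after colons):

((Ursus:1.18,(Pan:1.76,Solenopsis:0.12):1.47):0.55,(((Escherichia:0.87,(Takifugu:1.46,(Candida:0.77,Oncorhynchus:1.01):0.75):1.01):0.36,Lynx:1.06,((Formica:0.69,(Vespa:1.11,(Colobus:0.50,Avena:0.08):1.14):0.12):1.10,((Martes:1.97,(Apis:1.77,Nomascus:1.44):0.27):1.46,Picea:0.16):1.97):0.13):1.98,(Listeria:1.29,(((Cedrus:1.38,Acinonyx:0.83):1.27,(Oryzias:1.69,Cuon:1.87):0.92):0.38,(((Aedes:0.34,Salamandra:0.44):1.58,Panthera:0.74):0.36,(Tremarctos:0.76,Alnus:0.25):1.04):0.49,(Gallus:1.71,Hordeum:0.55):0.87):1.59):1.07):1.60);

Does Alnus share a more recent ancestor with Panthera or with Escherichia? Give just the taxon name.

Panthera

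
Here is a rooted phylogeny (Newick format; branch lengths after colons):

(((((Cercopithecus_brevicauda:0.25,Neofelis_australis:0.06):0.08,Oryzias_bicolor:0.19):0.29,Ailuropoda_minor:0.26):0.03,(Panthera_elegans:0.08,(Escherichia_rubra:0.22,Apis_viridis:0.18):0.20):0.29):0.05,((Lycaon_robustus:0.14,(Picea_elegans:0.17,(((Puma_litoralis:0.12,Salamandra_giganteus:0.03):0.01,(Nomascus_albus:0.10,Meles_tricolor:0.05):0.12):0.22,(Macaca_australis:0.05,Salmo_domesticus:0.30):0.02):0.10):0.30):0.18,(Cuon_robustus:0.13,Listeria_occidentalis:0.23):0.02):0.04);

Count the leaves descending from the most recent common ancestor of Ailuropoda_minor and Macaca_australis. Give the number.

17

The MRCA of Ailuropoda_minor and Macaca_australis is the root, so the clade is the entire tree.
That clade contains 17 terminal taxa: Ailuropoda_minor, Apis_viridis, Cercopithecus_brevicauda, Cuon_robustus, Escherichia_rubra, Listeria_occidentalis, Lycaon_robustus, Macaca_australis, Meles_tricolor, Neofelis_australis, Nomascus_albus, Oryzias_bicolor, Panthera_elegans, Picea_elegans, Puma_litoralis, Salamandra_giganteus, Salmo_domesticus.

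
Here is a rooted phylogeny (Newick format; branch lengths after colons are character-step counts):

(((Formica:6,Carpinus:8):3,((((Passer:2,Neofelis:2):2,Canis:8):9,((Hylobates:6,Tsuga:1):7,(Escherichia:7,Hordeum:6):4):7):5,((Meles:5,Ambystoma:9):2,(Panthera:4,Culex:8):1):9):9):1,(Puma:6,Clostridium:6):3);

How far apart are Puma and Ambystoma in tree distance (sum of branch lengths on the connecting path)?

39

The path runs Puma → … → MRCA → … → Ambystoma; the MRCA is the root of the tree.
Branch lengths along that path: 6 + 3 + 1 + 9 + 9 + 2 + 9 = 39.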